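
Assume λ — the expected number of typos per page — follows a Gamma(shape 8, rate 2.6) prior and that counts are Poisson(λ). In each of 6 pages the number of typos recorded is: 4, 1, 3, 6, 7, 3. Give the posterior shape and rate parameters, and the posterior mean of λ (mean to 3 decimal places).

The Poisson likelihood adds the total count to the shape and the number of exposure periods to the rate. Here ∑xᵢ = 24 and n = 6, so shape 8→32 and rate 2.6→8.6.
Posterior mean = shape/rate = 32/8.6 = 3.721.

Posterior: Gamma(shape=32, rate=8.6); mean ≈ 3.721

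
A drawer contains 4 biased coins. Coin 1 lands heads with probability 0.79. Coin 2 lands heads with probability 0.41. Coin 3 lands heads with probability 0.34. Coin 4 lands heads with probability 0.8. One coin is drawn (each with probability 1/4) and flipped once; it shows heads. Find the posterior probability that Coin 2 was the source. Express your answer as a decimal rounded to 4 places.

Posterior probability ≈ 0.1752

Tabulate prior·likelihood by source: [1] prior 0.25, lik 0.79, product 0.1975; [2] prior 0.25, lik 0.41, product 0.1025; [3] prior 0.25, lik 0.34, product 0.08500; [4] prior 0.25, lik 0.8, product 0.2000.
Normalizing constant = 0.58500; the posterior for Coin 2 is its product over the sum, 0.1025/0.58500 = 0.1752.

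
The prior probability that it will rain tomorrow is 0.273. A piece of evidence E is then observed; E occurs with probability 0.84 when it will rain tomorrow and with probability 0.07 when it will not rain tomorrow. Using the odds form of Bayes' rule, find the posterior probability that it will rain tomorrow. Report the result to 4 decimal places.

Posterior probability ≈ 0.8184

Prior odds = 0.273/(1−0.273) = 0.37552.
Likelihood ratio for E = 0.84/0.07 = 12.000.
Posterior odds = prior odds × LR = 4.5062.
Posterior probability = odds/(1+odds) = 4.5062/5.5062 = 0.8184.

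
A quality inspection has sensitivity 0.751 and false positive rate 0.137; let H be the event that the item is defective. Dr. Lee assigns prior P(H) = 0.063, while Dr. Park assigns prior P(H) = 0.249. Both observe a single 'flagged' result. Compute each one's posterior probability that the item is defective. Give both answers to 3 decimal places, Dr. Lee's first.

P('+'|H) = 0.751, P('+'|¬H) = 0.137.
Dr. Lee: numerator 0.751·0.063 = 0.047313; evidence = 0.047313+0.137·0.937 = 0.17568; posterior = 0.269.
Dr. Park: numerator 0.751·0.249 = 0.18700; evidence = 0.18700+0.137·0.751 = 0.28989; posterior = 0.645.

Dr. Lee: 0.269; Dr. Park: 0.645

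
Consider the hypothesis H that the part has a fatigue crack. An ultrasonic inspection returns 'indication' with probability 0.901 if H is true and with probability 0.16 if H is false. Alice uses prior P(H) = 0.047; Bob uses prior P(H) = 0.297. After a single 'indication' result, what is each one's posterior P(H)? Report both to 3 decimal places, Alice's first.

P('+'|H) = 0.901, P('+'|¬H) = 0.16.
Alice: numerator 0.901·0.047 = 0.042347; evidence = 0.042347+0.16·0.953 = 0.19483; posterior = 0.217.
Bob: numerator 0.901·0.297 = 0.26760; evidence = 0.26760+0.16·0.703 = 0.38008; posterior = 0.704.

Alice: 0.217; Bob: 0.704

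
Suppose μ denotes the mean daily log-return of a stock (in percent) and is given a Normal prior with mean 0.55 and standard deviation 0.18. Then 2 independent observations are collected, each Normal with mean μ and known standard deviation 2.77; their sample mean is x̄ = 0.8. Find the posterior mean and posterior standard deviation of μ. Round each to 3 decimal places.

Posterior mean ≈ 0.552; posterior SD ≈ 0.179

Prior precision 1/τ₀² = 1/0.18² = 30.8642; data precision n/σ² = 2/2.77² = 0.260658.
Posterior precision = 30.8642 + 0.260658 = 31.1249, giving posterior SD = 1/√31.1249 = 0.179.
Posterior mean = (30.8642·0.55 + 0.260658·0.8) / 31.1249 = 0.552.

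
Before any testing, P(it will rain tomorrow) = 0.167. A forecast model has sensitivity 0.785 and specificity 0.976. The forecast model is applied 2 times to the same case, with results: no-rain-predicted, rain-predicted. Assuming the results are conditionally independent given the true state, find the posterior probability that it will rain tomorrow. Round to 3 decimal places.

Let H be the event that it will rain tomorrow; start with P(H) = 0.167. P('rain-predicted'|H) = 0.785, P('rain-predicted'|¬H) = 0.024.
Update on result 1 ('no-rain-predicted'): P(H) ← 0.215·0.1670 / (0.215·0.1670 + 0.976·0.8330) = 0.035905/0.84891 = 0.0423.
Update on result 2 ('rain-predicted'): P(H) ← 0.785·0.0423 / (0.785·0.0423 + 0.024·0.9577) = 0.033202/0.056187 = 0.5909.

Posterior P(H) ≈ 0.591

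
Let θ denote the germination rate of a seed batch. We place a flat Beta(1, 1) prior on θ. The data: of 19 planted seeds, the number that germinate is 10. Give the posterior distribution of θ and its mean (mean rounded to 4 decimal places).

Observing 10 successes and 9 failures updates Beta(1, 1) by adding the success and failure counts to the two shape parameters: α = 1+10 = 11, β = 1+9 = 10.
E[θ | data] = 11/(11+10) = 0.5238.

Posterior: Beta(11, 10); mean ≈ 0.5238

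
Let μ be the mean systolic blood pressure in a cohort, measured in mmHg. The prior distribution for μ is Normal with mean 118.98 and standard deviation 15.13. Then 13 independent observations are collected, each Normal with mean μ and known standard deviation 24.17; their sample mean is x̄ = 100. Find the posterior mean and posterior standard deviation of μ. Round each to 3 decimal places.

Prior precision 1/τ₀² = 1/15.13² = 0.00436840; data precision n/σ² = 13/24.17² = 0.0222531.
Posterior precision = 0.00436840 + 0.0222531 = 0.0266215, giving posterior SD = 1/√0.0266215 = 6.129.
Posterior mean = (0.00436840·118.98 + 0.0222531·100) / 0.0266215 = 103.114.

Posterior mean ≈ 103.114; posterior SD ≈ 6.129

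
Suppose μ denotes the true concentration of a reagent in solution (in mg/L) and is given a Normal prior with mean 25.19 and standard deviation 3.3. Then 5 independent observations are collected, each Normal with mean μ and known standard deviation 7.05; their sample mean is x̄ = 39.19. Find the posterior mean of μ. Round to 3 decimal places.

With known σ, the Normal prior is conjugate. Weight on the data is w = (n/σ²)/(n/σ² + 1/τ₀²) = 0.100599/(0.100599+0.0918274) = 0.52279.
Posterior mean = w·x̄ + (1−w)·μ₀ = 0.52279·39.19 + 0.47721·25.19 = 32.509.

Posterior mean ≈ 32.509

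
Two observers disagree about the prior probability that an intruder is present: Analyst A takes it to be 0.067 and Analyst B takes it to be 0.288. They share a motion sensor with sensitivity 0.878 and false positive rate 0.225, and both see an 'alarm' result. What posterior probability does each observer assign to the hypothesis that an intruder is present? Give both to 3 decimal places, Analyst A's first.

Analyst A: 0.219; Analyst B: 0.612

P('+'|H) = 0.878, P('+'|¬H) = 0.225.
Analyst A: numerator 0.878·0.067 = 0.058826; evidence = 0.058826+0.225·0.933 = 0.26875; posterior = 0.219.
Analyst B: numerator 0.878·0.288 = 0.25286; evidence = 0.25286+0.225·0.712 = 0.41306; posterior = 0.612.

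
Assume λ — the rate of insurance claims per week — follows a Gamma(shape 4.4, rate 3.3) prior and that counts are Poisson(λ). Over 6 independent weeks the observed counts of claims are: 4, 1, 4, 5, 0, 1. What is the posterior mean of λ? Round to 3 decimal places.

Posterior mean ≈ 2.086

Total count ∑xᵢ = 15 over n = 6 weeks.
Gamma is conjugate to the Poisson likelihood: posterior is Gamma(shape = 4.4+15 = 19.4, rate = 3.3+6 = 9.3).
Posterior mean = shape/rate = 19.4/9.3 = 2.086.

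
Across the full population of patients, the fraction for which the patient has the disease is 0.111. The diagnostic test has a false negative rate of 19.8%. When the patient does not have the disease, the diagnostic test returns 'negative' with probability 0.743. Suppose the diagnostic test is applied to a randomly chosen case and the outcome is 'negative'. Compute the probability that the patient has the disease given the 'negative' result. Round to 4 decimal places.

Write H for 'the patient has the disease'. Prior odds H:¬H = 0.111/0.889 = 0.12486. For the 'negative' outcome, the likelihood ratio is 0.198/0.743 = 0.26649.
Posterior odds = 0.12486 × 0.26649 = 0.033273, so P(H|E) = 0.033273/(1+0.033273) = 0.0322.

P(H | E) ≈ 0.0322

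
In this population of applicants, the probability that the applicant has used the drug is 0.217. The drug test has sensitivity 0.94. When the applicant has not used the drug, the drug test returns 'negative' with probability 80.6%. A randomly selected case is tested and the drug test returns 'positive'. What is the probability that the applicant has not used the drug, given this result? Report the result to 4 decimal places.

P(¬H | E) ≈ 0.4268

Let H be the event that the applicant has used the drug. P(H) = 0.217, so P(¬H) = 0.783. With E the 'positive' result, P(E|H) = 0.94 and P(E|¬H) = 0.194.
P(E) = 0.94·0.217 + 0.194·0.783 = 0.20398 + 0.15190 = 0.35588.
By Bayes' theorem, P(H|E) = 0.20398 / 0.35588 = 0.5732. Hence P(¬H|E) = 1 − 0.5732 = 0.4268.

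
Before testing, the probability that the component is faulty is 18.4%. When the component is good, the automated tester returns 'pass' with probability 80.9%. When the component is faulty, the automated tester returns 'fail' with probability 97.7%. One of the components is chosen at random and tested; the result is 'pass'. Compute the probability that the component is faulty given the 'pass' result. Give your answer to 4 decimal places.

P(H | E) ≈ 0.0064

Write H for 'the component is faulty'. Prior odds H:¬H = 0.184/0.816 = 0.22549. For the 'pass' outcome, the likelihood ratio is 0.023/0.809 = 0.028430.
Posterior odds = 0.22549 × 0.028430 = 0.0064107, so P(H|E) = 0.0064107/(1+0.0064107) = 0.0064.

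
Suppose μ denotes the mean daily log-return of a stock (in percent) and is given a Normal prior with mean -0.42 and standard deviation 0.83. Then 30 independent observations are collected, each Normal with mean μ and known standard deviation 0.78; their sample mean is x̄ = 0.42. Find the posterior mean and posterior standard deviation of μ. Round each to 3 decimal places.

Posterior mean ≈ 0.396; posterior SD ≈ 0.140

Prior precision 1/τ₀² = 1/0.83² = 1.45159; data precision n/σ² = 30/0.78² = 49.3097.
Posterior precision = 1.45159 + 49.3097 = 50.7613, giving posterior SD = 1/√50.7613 = 0.140.
Posterior mean = (1.45159·-0.42 + 49.3097·0.42) / 50.7613 = 0.396.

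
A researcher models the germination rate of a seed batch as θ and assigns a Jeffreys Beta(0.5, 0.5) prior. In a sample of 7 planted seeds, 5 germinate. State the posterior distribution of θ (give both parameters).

The binomial likelihood is conjugate to the Beta prior: with 5 successes and 2 failures, the posterior is Beta(0.5+5, 0.5+2) = Beta(5.5, 2.5).

Posterior: Beta(5.5, 2.5)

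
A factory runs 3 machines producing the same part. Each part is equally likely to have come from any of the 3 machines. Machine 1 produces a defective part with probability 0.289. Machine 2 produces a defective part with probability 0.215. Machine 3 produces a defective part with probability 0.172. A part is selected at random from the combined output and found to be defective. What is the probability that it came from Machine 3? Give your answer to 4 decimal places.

Tabulate prior·likelihood by source: [1] prior 0.333333, lik 0.289, product 0.09633; [2] prior 0.333333, lik 0.215, product 0.07167; [3] prior 0.333333, lik 0.172, product 0.05733.
Normalizing constant = 0.22533; the posterior for Machine 3 is its product over the sum, 0.05733/0.22533 = 0.2544.

Posterior probability ≈ 0.2544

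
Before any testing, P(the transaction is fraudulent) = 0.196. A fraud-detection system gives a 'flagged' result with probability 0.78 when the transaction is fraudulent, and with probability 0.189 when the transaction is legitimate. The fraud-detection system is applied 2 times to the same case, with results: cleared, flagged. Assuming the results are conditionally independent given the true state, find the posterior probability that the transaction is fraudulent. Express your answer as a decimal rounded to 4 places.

Posterior P(H) ≈ 0.2144

Let H be the event that the transaction is fraudulent; start with P(H) = 0.196. P('flagged'|H) = 0.78, P('flagged'|¬H) = 0.189.
Update on result 1 ('cleared'): P(H) ← 0.22·0.1960 / (0.22·0.1960 + 0.811·0.8040) = 0.043120/0.69516 = 0.0620.
Update on result 2 ('flagged'): P(H) ← 0.78·0.0620 / (0.78·0.0620 + 0.189·0.9380) = 0.048382/0.22566 = 0.2144.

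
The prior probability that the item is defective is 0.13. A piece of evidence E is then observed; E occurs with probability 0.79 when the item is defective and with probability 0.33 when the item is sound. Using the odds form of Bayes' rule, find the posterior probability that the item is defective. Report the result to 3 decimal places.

Prior odds = 0.13/(1−0.13) = 0.14943.
Likelihood ratio for E = 0.79/0.33 = 2.3939.
Posterior odds = prior odds × LR = 0.35772.
Posterior probability = odds/(1+odds) = 0.35772/1.3577 = 0.263.

Posterior probability ≈ 0.263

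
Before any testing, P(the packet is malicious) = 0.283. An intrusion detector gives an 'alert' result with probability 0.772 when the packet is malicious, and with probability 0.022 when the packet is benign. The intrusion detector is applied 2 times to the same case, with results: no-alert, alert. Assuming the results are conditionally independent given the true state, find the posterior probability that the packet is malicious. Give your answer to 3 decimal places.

Posterior P(H) ≈ 0.764

With H the event that the packet is malicious, the joint likelihood of the observed sequence is P(data|H) = 0.228·0.772 = 0.17602 and P(data|¬H) = 0.978·0.022 = 0.021516.
Bayes: P(H|data) = 0.283·0.17602 / (0.283·0.17602 + 0.717·0.021516) = 0.049813/0.065239 = 0.7635.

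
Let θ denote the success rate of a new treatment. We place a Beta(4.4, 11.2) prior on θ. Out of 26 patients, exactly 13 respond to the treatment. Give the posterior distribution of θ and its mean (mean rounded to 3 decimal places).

Posterior: Beta(17.4, 24.2); mean ≈ 0.418

Observing 13 successes and 13 failures updates Beta(4.4, 11.2) by adding the success and failure counts to the two shape parameters: α = 4.4+13 = 17.4, β = 11.2+13 = 24.2.
Posterior mean = α/(α+β) = 17.4/41.6 = 0.418.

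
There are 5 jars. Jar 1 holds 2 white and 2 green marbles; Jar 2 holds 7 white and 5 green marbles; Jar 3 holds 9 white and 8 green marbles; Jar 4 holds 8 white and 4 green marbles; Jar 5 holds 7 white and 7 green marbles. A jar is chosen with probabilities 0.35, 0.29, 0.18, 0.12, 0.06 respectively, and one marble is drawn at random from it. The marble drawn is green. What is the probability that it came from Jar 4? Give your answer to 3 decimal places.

P(green|Jar 1) = 0.5; P(green|Jar 2) = 0.4167; P(green|Jar 3) = 0.4706; P(green|Jar 4) = 0.3333; P(green|Jar 5) = 0.5.
Prior × likelihood for each source: 0.35·0.5=0.1750, 0.29·0.4167=0.1208, 0.18·0.4706=0.08471, 0.12·0.3333=0.04000, 0.06·0.5=0.03000. Summing gives P(green) = 0.45054.
P(Jar 4 | green) = 0.04000 / 0.45054 = 0.089.

Posterior probability ≈ 0.089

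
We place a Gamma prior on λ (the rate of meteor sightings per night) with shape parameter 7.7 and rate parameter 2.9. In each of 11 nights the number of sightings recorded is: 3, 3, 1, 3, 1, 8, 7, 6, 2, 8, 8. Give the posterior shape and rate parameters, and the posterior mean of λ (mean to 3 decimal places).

Posterior: Gamma(shape=57.7, rate=13.9); mean ≈ 4.151

Total count ∑xᵢ = 50 over n = 11 nights.
Gamma is conjugate to the Poisson likelihood: posterior is Gamma(shape = 7.7+50 = 57.7, rate = 2.9+11 = 13.9).
Posterior mean = shape/rate = 57.7/13.9 = 4.151.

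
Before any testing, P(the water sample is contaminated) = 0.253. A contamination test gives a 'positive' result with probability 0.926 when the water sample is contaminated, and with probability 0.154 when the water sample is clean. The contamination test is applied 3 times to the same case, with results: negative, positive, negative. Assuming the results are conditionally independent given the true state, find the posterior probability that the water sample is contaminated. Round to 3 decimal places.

With H the event that the water sample is contaminated, the joint likelihood of the observed sequence is P(data|H) = 0.074·0.926·0.074 = 0.0050708 and P(data|¬H) = 0.846·0.154·0.846 = 0.11022.
Bayes: P(H|data) = 0.253·0.0050708 / (0.253·0.0050708 + 0.747·0.11022) = 0.0012829/0.083617 = 0.0153.

Posterior P(H) ≈ 0.015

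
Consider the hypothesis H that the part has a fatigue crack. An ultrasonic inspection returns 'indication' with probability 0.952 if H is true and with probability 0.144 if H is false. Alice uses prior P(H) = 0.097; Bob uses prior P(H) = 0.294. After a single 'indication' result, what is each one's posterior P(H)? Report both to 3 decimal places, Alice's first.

Alice: 0.415; Bob: 0.734

The likelihood ratio for an 'indication' result is 0.952/0.144 = 6.6111.
Alice: prior odds 0.097/0.903 = 0.10742; posterior odds 0.71016; posterior probability 0.415.
Bob: prior odds 0.294/0.706 = 0.41643; posterior odds 2.7531; posterior probability 0.734.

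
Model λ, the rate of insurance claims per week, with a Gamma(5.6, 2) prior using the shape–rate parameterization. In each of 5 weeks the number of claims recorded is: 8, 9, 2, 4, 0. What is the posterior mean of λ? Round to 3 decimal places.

The Poisson likelihood adds the total count to the shape and the number of exposure periods to the rate. Here ∑xᵢ = 23 and n = 5, so shape 5.6→28.6 and rate 2→7.
E[λ | data] = 28.6/7 = 4.086.

Posterior mean ≈ 4.086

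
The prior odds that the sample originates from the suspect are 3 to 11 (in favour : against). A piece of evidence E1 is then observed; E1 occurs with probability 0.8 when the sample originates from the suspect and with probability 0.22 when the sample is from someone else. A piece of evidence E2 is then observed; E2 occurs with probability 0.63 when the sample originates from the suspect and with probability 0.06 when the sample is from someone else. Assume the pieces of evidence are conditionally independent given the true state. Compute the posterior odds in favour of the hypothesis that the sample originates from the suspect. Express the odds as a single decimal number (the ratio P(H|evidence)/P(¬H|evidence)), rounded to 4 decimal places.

Prior odds = 3/11 = 0.27273. In log-odds, ln(0.27273) = -1.2993.
Add log likelihood ratios: ln(3.6364) + ln(10.500) = 3.6424.
Posterior log-odds = 2.3431, so posterior odds = exp(2.3431) = 10.413.

Posterior odds ≈ 10.4132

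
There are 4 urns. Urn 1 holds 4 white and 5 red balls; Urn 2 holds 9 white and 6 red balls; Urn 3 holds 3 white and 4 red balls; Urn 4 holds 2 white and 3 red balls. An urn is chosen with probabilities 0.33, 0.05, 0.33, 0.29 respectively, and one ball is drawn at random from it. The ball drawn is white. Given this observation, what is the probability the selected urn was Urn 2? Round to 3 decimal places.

P(white|Urn 1) = 0.4444; P(white|Urn 2) = 0.6; P(white|Urn 3) = 0.4286; P(white|Urn 4) = 0.4.
Prior × likelihood for each source: 0.33·0.4444=0.1467, 0.05·0.6=0.03000, 0.33·0.4286=0.1414, 0.29·0.4=0.1160. Summing gives P(white) = 0.43410.
P(Urn 2 | white) = 0.03000 / 0.43410 = 0.069.

Posterior probability ≈ 0.069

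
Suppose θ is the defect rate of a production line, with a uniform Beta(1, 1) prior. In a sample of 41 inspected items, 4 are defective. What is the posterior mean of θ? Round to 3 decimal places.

Observing 4 successes and 37 failures updates Beta(1, 1) by adding the success and failure counts to the two shape parameters: α = 1+4 = 5, β = 1+37 = 38.
Posterior mean = α/(α+β) = 5/43 = 0.116.

Posterior mean ≈ 0.116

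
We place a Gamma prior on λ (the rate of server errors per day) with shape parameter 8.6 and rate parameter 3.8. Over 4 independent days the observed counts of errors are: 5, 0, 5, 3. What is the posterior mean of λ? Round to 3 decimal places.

Total count ∑xᵢ = 13 over n = 4 days.
Gamma is conjugate to the Poisson likelihood: posterior is Gamma(shape = 8.6+13 = 21.6, rate = 3.8+4 = 7.8).
Posterior mean = shape/rate = 21.6/7.8 = 2.769.

Posterior mean ≈ 2.769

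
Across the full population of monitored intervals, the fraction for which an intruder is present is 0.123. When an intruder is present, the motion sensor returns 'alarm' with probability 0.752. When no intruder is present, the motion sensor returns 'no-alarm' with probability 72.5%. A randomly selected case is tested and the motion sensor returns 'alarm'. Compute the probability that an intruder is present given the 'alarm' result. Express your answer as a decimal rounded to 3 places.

P(H | E) ≈ 0.277

Let H be the event that an intruder is present. P(H) = 0.123, so P(¬H) = 0.877. With E the 'alarm' result, P(E|H) = 0.752 and P(E|¬H) = 0.275.
P(E) = 0.752·0.123 + 0.275·0.877 = 0.092496 + 0.24118 = 0.33367.
By Bayes' theorem, P(H|E) = 0.092496 / 0.33367 = 0.277.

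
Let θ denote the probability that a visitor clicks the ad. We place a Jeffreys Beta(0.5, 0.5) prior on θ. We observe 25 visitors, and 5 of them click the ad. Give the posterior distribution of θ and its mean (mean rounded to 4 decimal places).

Observing 5 successes and 20 failures updates Beta(0.5, 0.5) by adding the success and failure counts to the two shape parameters: α = 0.5+5 = 5.5, β = 0.5+20 = 20.5.
E[θ | data] = 5.5/(5.5+20.5) = 0.2115.

Posterior: Beta(5.5, 20.5); mean ≈ 0.2115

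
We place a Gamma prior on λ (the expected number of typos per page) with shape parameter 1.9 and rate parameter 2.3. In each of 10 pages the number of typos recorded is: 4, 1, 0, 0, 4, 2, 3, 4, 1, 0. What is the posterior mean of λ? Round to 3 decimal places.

Total count ∑xᵢ = 19 over n = 10 pages.
Gamma is conjugate to the Poisson likelihood: posterior is Gamma(shape = 1.9+19 = 20.9, rate = 2.3+10 = 12.3).
E[λ | data] = 20.9/12.3 = 1.699.

Posterior mean ≈ 1.699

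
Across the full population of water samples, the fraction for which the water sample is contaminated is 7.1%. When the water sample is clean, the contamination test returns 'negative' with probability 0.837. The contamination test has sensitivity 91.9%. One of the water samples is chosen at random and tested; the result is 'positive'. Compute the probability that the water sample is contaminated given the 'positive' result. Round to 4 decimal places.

Write H for 'the water sample is contaminated'. Prior odds H:¬H = 0.071/0.929 = 0.076426. For the 'positive' outcome, the likelihood ratio is 0.919/0.163 = 5.6380.
Posterior odds = 0.076426 × 5.6380 = 0.43089, so P(H|E) = 0.43089/(1+0.43089) = 0.3011.

P(H | E) ≈ 0.3011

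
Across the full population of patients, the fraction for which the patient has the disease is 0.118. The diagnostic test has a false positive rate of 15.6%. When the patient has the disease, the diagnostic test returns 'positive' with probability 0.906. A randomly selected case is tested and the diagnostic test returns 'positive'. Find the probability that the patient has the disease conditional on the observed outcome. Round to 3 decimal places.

Write H for 'the patient has the disease'. Prior odds H:¬H = 0.118/0.882 = 0.13379. For the 'positive' outcome, the likelihood ratio is 0.906/0.156 = 5.8077.
Posterior odds = 0.13379 × 5.8077 = 0.77699, so P(H|E) = 0.77699/(1+0.77699) = 0.437.

P(H | E) ≈ 0.437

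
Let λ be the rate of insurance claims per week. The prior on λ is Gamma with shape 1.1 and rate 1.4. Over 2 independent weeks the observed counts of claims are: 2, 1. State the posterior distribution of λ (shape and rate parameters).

Total count ∑xᵢ = 3 over n = 2 weeks.
Gamma is conjugate to the Poisson likelihood: posterior is Gamma(shape = 1.1+3 = 4.1, rate = 1.4+2 = 3.4).

Posterior: Gamma(shape=4.1, rate=3.4)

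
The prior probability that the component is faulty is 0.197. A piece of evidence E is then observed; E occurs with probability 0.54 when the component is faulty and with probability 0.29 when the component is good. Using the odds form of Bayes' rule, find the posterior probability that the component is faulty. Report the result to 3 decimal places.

Posterior probability ≈ 0.314

Prior odds = 0.197/(1−0.197) = 0.24533.
Likelihood ratio for E = 0.54/0.29 = 1.8621.
Posterior odds = prior odds × LR = 0.45682.
Posterior probability = odds/(1+odds) = 0.45682/1.4568 = 0.314.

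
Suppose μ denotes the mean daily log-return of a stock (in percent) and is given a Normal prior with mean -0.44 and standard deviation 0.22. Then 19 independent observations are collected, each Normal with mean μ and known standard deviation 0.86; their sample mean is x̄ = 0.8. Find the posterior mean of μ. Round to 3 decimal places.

Posterior mean ≈ 0.247

Prior precision 1/τ₀² = 1/0.22² = 20.6612; data precision n/σ² = 19/0.86² = 25.6896.
Posterior precision = 20.6612 + 25.6896 = 46.3507.
Posterior mean = (20.6612·-0.44 + 25.6896·0.8) / 46.3507 = 0.247.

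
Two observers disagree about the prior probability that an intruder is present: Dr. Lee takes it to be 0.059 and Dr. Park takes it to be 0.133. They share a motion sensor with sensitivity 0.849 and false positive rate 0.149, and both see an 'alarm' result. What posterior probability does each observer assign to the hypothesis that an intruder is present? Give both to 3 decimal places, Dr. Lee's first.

Dr. Lee: 0.263; Dr. Park: 0.466

P('+'|H) = 0.849, P('+'|¬H) = 0.149.
Dr. Lee: numerator 0.849·0.059 = 0.050091; evidence = 0.050091+0.149·0.941 = 0.19030; posterior = 0.263.
Dr. Park: numerator 0.849·0.133 = 0.11292; evidence = 0.11292+0.149·0.867 = 0.24210; posterior = 0.466.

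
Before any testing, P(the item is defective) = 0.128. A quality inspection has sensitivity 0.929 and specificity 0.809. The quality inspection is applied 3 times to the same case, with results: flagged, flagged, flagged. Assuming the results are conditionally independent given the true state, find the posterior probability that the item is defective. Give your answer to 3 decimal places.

With H the event that the item is defective, the joint likelihood of the observed sequence is P(data|H) = 0.929·0.929·0.929 = 0.80177 and P(data|¬H) = 0.191·0.191·0.191 = 0.0069679.
Bayes: P(H|data) = 0.128·0.80177 / (0.128·0.80177 + 0.872·0.0069679) = 0.10263/0.10870 = 0.9441.

Posterior P(H) ≈ 0.944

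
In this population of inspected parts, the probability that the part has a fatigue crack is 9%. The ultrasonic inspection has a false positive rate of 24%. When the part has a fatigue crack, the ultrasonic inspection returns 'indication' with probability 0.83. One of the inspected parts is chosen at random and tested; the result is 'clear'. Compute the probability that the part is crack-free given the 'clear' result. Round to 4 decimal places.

Write H for 'the part has a fatigue crack'. Prior odds H:¬H = 0.09/0.91 = 0.098901. For the 'clear' outcome, the likelihood ratio is 0.17/0.76 = 0.22368.
Posterior odds = 0.098901 × 0.22368 = 0.022123, so P(H|E) = 0.022123/(1+0.022123) = 0.0216. Then P(¬H|E) = 1 − 0.0216 = 0.9784.

P(¬H | E) ≈ 0.9784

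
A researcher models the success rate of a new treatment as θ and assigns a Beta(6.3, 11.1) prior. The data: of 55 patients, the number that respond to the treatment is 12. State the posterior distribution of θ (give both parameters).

The binomial likelihood is conjugate to the Beta prior: with 12 successes and 43 failures, the posterior is Beta(6.3+12, 11.1+43) = Beta(18.3, 54.1).

Posterior: Beta(18.3, 54.1)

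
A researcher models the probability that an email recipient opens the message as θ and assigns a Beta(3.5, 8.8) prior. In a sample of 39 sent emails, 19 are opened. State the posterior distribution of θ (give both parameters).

Posterior: Beta(22.5, 28.8)

Observing 19 successes and 20 failures updates Beta(3.5, 8.8) by adding the success and failure counts to the two shape parameters: α = 3.5+19 = 22.5, β = 8.8+20 = 28.8.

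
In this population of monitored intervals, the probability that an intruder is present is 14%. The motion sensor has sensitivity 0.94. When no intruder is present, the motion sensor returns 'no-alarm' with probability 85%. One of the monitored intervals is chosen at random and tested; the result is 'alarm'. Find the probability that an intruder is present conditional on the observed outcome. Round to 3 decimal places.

Let H be the event that an intruder is present. P(H) = 0.14, so P(¬H) = 0.86. With E the 'alarm' result, P(E|H) = 0.94 and P(E|¬H) = 0.15.
P(E) = 0.94·0.14 + 0.15·0.86 = 0.13160 + 0.12900 = 0.26060.
By Bayes' theorem, P(H|E) = 0.13160 / 0.26060 = 0.505.

P(H | E) ≈ 0.505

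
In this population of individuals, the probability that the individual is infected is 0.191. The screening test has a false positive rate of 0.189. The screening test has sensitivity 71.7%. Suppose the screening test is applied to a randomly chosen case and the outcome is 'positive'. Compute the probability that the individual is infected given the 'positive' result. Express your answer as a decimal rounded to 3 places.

P(H | E) ≈ 0.472

Write H for 'the individual is infected'. Prior odds H:¬H = 0.191/0.809 = 0.23609. For the 'positive' outcome, the likelihood ratio is 0.717/0.189 = 3.7937.
Posterior odds = 0.23609 × 3.7937 = 0.89566, so P(H|E) = 0.89566/(1+0.89566) = 0.472.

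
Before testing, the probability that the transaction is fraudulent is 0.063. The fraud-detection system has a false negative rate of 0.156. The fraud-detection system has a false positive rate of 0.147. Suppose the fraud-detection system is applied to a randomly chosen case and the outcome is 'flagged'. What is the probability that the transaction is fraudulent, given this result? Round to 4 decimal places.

P(H | E) ≈ 0.2785

Let H be the event that the transaction is fraudulent. P(H) = 0.063, so P(¬H) = 0.937. With E the 'flagged' result, P(E|H) = 0.844 and P(E|¬H) = 0.147.
P(E) = 0.844·0.063 + 0.147·0.937 = 0.053172 + 0.13774 = 0.19091.
By Bayes' theorem, P(H|E) = 0.053172 / 0.19091 = 0.2785.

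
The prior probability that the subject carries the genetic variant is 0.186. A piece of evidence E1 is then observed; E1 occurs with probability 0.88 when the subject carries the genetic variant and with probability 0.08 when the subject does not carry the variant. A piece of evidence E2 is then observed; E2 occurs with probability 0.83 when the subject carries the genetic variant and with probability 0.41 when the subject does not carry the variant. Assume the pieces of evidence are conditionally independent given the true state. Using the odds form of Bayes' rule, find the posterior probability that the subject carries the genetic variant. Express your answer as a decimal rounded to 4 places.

Prior odds = 0.186/(1−0.186) = 0.22850. In log-odds, ln(0.22850) = -1.4762.
Add log likelihood ratios: ln(11.000) + ln(2.0244) = 3.1032.
Posterior log-odds = 1.6270, so posterior odds = exp(1.6270) = 5.0883. Converting, P(H|E) = 5.0883/6.0883 = 0.8358.

Posterior probability ≈ 0.8358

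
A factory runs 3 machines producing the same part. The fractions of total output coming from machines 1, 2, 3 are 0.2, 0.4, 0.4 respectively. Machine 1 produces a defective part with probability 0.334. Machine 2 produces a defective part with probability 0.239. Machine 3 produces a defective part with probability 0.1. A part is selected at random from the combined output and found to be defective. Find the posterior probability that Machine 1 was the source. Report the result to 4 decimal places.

Tabulate prior·likelihood by source: [1] prior 0.2, lik 0.334, product 0.06680; [2] prior 0.4, lik 0.239, product 0.09560; [3] prior 0.4, lik 0.1, product 0.04000.
Normalizing constant = 0.20240; the posterior for Machine 1 is its product over the sum, 0.06680/0.20240 = 0.3300.

Posterior probability ≈ 0.3300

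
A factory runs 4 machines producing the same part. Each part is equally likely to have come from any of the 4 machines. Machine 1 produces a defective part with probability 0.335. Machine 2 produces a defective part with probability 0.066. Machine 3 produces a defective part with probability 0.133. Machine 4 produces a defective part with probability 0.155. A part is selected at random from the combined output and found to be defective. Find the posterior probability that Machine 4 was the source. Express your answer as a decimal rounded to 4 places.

Posterior probability ≈ 0.2250

Tabulate prior·likelihood by source: [1] prior 0.25, lik 0.335, product 0.08375; [2] prior 0.25, lik 0.066, product 0.01650; [3] prior 0.25, lik 0.133, product 0.03325; [4] prior 0.25, lik 0.155, product 0.03875.
Normalizing constant = 0.17225; the posterior for Machine 4 is its product over the sum, 0.03875/0.17225 = 0.2250.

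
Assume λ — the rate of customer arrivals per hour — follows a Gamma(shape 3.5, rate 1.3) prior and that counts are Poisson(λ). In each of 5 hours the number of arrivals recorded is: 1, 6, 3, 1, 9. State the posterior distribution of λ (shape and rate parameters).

Posterior: Gamma(shape=23.5, rate=6.3)

Total count ∑xᵢ = 20 over n = 5 hours.
Gamma is conjugate to the Poisson likelihood: posterior is Gamma(shape = 3.5+20 = 23.5, rate = 1.3+5 = 6.3).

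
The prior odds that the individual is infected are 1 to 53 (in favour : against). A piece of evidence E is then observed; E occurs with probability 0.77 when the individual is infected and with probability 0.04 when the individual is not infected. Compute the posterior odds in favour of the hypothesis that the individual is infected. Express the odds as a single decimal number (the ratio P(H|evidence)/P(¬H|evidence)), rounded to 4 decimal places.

Posterior odds ≈ 0.3632

Prior odds = 1/53 = 0.018868. In log-odds, ln(0.018868) = -3.9703.
Add log likelihood ratio: ln(19.250) = 2.9575.
Posterior log-odds = -1.0128, so posterior odds = exp(-1.0128) = 0.36321.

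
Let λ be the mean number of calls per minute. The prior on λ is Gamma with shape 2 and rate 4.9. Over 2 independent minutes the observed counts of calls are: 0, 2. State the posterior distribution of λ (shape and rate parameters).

Posterior: Gamma(shape=4, rate=6.9)

The Poisson likelihood adds the total count to the shape and the number of exposure periods to the rate. Here ∑xᵢ = 2 and n = 2, so shape 2→4 and rate 4.9→6.9.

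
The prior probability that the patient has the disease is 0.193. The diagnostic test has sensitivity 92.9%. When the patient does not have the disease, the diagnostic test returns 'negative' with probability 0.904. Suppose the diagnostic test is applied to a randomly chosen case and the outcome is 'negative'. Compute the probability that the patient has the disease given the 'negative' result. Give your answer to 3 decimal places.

P(H | E) ≈ 0.018

Let H be the event that the patient has the disease. P(H) = 0.193, so P(¬H) = 0.807. With E the 'negative' result, P(E|H) = 0.071 and P(E|¬H) = 0.904.
P(E) = 0.071·0.193 + 0.904·0.807 = 0.013703 + 0.72953 = 0.74323.
By Bayes' theorem, P(H|E) = 0.013703 / 0.74323 = 0.018.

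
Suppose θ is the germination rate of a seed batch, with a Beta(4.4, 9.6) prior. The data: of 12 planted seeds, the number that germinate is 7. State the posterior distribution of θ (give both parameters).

Posterior: Beta(11.4, 14.6)

The binomial likelihood is conjugate to the Beta prior: with 7 successes and 5 failures, the posterior is Beta(4.4+7, 9.6+5) = Beta(11.4, 14.6).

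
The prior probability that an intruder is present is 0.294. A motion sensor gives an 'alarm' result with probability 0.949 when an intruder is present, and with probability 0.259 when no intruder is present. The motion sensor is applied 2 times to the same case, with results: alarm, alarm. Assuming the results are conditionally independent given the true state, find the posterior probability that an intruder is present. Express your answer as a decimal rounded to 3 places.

Posterior P(H) ≈ 0.848

With H the event that an intruder is present, the joint likelihood of the observed sequence is P(data|H) = 0.949·0.949 = 0.90060 and P(data|¬H) = 0.259·0.259 = 0.067081.
Bayes: P(H|data) = 0.294·0.90060 / (0.294·0.90060 + 0.706·0.067081) = 0.26478/0.31214 = 0.8483.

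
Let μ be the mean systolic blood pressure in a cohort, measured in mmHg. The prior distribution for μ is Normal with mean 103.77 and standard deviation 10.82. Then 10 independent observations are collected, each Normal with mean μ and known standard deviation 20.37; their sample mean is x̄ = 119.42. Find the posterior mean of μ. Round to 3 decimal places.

With known σ, the Normal prior is conjugate. Weight on the data is w = (n/σ²)/(n/σ² + 1/τ₀²) = 0.0241000/(0.0241000+0.00854172) = 0.73832.
Posterior mean = w·x̄ + (1−w)·μ₀ = 0.73832·119.42 + 0.26168·103.77 = 115.325.

Posterior mean ≈ 115.325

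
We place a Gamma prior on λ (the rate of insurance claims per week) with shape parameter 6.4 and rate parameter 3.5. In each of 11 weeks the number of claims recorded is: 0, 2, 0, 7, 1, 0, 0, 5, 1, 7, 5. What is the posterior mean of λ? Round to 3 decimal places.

Total count ∑xᵢ = 28 over n = 11 weeks.
Gamma is conjugate to the Poisson likelihood: posterior is Gamma(shape = 6.4+28 = 34.4, rate = 3.5+11 = 14.5).
E[λ | data] = 34.4/14.5 = 2.372.

Posterior mean ≈ 2.372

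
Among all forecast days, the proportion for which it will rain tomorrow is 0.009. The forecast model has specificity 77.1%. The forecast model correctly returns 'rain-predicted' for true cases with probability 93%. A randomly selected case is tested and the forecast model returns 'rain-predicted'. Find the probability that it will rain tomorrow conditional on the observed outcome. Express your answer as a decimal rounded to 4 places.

P(H | E) ≈ 0.0356

Write H for 'it will rain tomorrow'. Prior odds H:¬H = 0.009/0.991 = 0.0090817. For the 'rain-predicted' outcome, the likelihood ratio is 0.93/0.229 = 4.0611.
Posterior odds = 0.0090817 × 4.0611 = 0.036882, so P(H|E) = 0.036882/(1+0.036882) = 0.0356.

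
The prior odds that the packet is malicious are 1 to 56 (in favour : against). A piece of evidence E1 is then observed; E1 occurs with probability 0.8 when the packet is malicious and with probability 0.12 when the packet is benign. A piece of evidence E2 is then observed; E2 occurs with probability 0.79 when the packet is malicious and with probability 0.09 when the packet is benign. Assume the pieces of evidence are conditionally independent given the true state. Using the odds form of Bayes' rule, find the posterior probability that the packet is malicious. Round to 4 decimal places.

Posterior probability ≈ 0.5110

Prior odds = 1/56 = 0.017857.
Likelihood ratio for E1 = 0.8/0.12 = 6.6667.
Likelihood ratio for E2 = 0.79/0.09 = 8.7778.
Posterior odds = prior odds × LR₁ × LR₂ = 1.0450.
Posterior probability = odds/(1+odds) = 1.0450/2.0450 = 0.5110.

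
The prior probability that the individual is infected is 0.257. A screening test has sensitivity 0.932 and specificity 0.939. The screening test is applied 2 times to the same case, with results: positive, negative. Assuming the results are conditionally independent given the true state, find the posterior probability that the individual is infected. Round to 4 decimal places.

Let H be the event that the individual is infected; start with P(H) = 0.257. P('positive'|H) = 0.932, P('positive'|¬H) = 0.061.
Update on result 1 ('positive'): P(H) ← 0.932·0.2570 / (0.932·0.2570 + 0.061·0.7430) = 0.23952/0.28485 = 0.8409.
Update on result 2 ('negative'): P(H) ← 0.068·0.8409 / (0.068·0.8409 + 0.939·0.1591) = 0.057180/0.20659 = 0.2768.

Posterior P(H) ≈ 0.2768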